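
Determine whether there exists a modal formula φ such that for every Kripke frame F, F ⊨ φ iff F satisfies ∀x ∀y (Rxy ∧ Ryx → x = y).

No

If a class were modally definable it would be closed under surjective bounded morphisms (Goldblatt–Thomason).
The 4-cycle (worlds a,b,c,d with a→b→c→d→a) is antisymmetric. Sending even-indexed worlds to • and odd-indexed worlds to ∘ is a surjective bounded morphism onto the two-world frame with •↔∘, which is not antisymmetric.
So no modal formula (or set of formulas) defines exactly the antisymmetric frames.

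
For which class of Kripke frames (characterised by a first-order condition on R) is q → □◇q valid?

symmetry

Suppose q→□◇q is valid. Take Rxy and set V(q)={x}. Then q at x, so □◇q at x, so ◇q at y, so some z with Ryz has q; z=x, i.e. Ryx.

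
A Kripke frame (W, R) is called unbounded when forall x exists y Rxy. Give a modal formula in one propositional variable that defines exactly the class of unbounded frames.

□s → ◇s

A defining formula is □s → ◇s (the D axiom).
Suppose □s→◇s is valid. At any x set V(s)=W. Then □s at x, so ◇s at x, so x has a successor.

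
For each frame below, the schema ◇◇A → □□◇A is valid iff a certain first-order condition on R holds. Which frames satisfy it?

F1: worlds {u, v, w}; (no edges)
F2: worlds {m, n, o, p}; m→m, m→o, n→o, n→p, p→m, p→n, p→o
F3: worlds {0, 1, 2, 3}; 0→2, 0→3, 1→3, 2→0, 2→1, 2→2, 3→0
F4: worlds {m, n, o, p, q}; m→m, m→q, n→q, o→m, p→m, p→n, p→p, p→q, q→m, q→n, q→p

Frame correspondent (Sahlqvist): ∀x ∀y ∀z ((xR²y ∧ xR²z) → ∃w (y = w ∧ zRw)) — i.e. a generalized confluence (Geach) condition.
F1: holds.
F2: fails — mR²m, mR²o but no w with m=w and oRw.
F3: fails — 0R²0, 0R²0 but no w with 0=w and 0Rw.
F4: fails — mR²m, mR²n but no w with m=w and nRw.

F1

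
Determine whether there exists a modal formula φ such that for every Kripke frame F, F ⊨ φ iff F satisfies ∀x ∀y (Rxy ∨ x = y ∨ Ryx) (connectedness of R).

Any modally definable frame class is closed under disjoint unions.
Take 2 disjoint single-world reflexive frames: each is trivially connected, but their disjoint union has 2 worlds with no edge between distinct components, so it is not connected.
So the class is not modally definable.

No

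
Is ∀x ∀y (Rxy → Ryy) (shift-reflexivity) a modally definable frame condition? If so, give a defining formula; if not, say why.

This is a Sahlqvist condition; the T□ axiom □(□r → r) defines it.
Suppose □(□r→r) is valid. Take Rxy and set V(r)={w : Ryw}. Then at y, □r holds; since □(□r→r) at x, □r→r at y, so r at y, i.e. Ryy.

Yes, by □(□r → r)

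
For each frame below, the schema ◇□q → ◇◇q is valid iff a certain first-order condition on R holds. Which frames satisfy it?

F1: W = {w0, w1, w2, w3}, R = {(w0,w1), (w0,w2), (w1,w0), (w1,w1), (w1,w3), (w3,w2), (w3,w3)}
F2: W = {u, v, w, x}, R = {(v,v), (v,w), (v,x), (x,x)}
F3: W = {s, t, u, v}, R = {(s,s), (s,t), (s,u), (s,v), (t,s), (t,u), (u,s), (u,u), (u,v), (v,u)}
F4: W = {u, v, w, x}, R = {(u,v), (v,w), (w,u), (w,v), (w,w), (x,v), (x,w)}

F3, F4

This is the axiom for a generalized confluence (Geach) condition; its first-order frame correspondent is ∀x ∀y (xRy → ∃w (yRw ∧ xR²w)).
F1: fails — w0Rw2 but no w with w2Rw and w0R²w.
F2: fails — vRw but no t with wRt and vR²t.
F3: holds.
F4: holds.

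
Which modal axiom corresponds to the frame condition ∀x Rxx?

The condition is reflexivity. The T schema □s → s defines it.
Suppose □s→s is valid. At any x set V(s)={w : Rxw}. Then □s holds at x, so s holds at x, i.e. Rxx.

□s → s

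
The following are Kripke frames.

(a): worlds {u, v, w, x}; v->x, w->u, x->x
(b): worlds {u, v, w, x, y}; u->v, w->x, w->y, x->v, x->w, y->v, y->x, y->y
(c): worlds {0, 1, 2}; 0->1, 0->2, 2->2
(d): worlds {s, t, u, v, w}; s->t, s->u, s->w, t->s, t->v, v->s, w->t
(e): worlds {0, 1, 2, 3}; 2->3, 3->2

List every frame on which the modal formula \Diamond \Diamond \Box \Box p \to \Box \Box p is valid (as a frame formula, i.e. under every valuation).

(a), (c), (e)

The schema corresponds to a generalized confluence (Geach) condition: \forall x \forall y \forall z ((x R^2 y \wedge x R^2 z) \to \exists w (y R^2 w \wedge z = w)).
(a): satisfies the condition.
(b): fails — wR²v, wR²v but no t with vR²t and v=t.
(c): satisfies the condition.
(d): fails — sR²t, sR²v but no w* with tR²w* and v=w*.
(e): satisfies the condition.
Valid on: (a), (c), (e).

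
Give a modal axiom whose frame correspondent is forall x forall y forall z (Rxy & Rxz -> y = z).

◇q → □q

A defining formula is ◇q → □q (the CD axiom).
Suppose ◇q→□q is valid. Take Rxy, Rxz and set V(q)={y}. Then ◇q at x, so □q at x, so q at z, i.e. z=y.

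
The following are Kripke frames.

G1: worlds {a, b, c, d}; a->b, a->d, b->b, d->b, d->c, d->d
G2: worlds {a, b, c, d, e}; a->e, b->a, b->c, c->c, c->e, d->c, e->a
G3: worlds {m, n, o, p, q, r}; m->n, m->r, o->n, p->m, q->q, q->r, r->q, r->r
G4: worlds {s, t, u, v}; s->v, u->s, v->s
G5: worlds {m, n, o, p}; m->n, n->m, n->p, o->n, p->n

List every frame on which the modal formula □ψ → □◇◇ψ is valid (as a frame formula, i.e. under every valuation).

This is the axiom for a generalized confluence (Geach) condition; its first-order frame correspondent is ∀x ∀z (xRz → ∃w (xRw ∧ zR²w)).
G1: fails — dRc but no w with dRw and cR²w.
G2: condition met.
G3: fails — mRn but no w with mRw and nR²w.
G4: condition met.
G5: condition met.

G2, G4, G5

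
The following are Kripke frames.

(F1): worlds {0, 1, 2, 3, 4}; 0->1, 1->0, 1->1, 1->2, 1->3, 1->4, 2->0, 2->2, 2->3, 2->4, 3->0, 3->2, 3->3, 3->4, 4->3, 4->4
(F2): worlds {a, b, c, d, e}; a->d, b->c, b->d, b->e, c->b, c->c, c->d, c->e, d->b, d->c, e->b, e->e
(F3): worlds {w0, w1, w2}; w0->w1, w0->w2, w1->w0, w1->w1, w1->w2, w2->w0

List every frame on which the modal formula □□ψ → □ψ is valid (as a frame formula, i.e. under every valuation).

This is the axiom for density; its first-order frame correspondent is ∀x ∀y (Rxy → ∃z (Rxz ∧ Rzy)).
(F1): condition met.
(F2): fails — Rad but no z with Raz and Rzd.
(F3): fails — Rw2w0 but no z with Rw2z and Rzw0.

(F1)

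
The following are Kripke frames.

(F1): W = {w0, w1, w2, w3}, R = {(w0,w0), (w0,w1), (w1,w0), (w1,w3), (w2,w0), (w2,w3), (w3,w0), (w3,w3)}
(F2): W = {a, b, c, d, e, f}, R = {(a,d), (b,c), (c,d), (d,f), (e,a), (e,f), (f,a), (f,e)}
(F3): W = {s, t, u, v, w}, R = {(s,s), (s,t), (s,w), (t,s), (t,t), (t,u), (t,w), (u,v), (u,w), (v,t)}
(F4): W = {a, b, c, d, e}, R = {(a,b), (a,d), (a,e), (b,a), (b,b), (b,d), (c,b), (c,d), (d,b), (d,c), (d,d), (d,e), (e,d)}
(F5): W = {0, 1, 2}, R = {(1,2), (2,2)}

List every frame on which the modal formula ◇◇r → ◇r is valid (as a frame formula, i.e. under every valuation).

(F5)

This is the axiom for transitivity; its first-order frame correspondent is ∀x ∀y ∀z (Rxy ∧ Ryz → Rxz).
(F1): fails — Rw1w0 and Rw0w1 but not Rw1w1.
(F2): fails — Rbc and Rcd but not Rbd.
(F3): fails — Ruv and Rvt but not Rut.
(F4): fails — Rcd and Rdc but not Rcc.
(F5): holds.
Valid on: (F5).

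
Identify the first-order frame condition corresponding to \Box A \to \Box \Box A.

Suppose □A→□□A is valid. Take Rxy, Ryz and set V(A)={w : Rxw}. Then □A at x, so □□A at x, so □A at y, so A at z, i.e. Rxz.

transitivity: \forall x \forall y \forall z (Rxy \wedge Ryz \to Rxz)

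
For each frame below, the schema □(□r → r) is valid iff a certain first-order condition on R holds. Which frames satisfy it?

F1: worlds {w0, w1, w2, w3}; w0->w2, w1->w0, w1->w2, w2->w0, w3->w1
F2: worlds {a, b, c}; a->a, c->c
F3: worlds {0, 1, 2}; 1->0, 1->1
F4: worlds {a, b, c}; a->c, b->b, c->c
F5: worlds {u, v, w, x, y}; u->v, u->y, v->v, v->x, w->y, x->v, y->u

The schema corresponds to shift-reflexivity: ∀x ∀y (Rxy → Ryy).
F1: fails — Rw1w2 but not Rw2w2.
F2: condition met.
F3: fails — R10 but not R00.
F4: condition met.
F5: fails — Rvx but not Rxx.
Valid on: F2, F4.

F2, F4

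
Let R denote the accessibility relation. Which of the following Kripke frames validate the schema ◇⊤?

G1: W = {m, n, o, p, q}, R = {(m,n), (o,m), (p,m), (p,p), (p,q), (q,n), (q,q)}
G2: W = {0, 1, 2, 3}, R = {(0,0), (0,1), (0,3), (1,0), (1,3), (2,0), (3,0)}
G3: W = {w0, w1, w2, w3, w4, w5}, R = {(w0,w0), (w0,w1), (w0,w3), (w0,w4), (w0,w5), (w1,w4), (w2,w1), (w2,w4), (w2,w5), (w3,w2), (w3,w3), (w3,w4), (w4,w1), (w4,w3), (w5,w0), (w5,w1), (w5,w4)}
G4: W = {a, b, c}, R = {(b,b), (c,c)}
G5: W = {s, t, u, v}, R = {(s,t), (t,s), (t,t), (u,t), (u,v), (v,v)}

This is the axiom for seriality; its first-order frame correspondent is ∀x ∃y Rxy.
G1: fails — world n has no successor.
G2: condition met.
G3: condition met.
G4: fails — world a has no successor.
G5: condition met.
Valid on: G2, G3, G5.

G2, G3, G5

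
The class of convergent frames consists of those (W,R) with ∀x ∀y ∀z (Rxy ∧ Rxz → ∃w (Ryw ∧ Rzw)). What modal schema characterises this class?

◇□p → □◇p

The condition is convergence. The .2 schema ◇□p → □◇p defines it.
Suppose ◇□p→□◇p is valid. Take Rxy, Rxz and set V(p)={w : Ryw}. Then □p at y so ◇□p at x, so □◇p at x, so ◇p at z, giving w with Rzw and Ryw.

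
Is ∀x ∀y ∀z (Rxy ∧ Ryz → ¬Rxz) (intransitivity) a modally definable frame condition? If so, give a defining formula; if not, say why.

No

If a class were modally definable it would be closed under surjective bounded morphisms (Goldblatt–Thomason).
The 3-cycle (worlds a,b,c with a→b→c→a) is intransitive. Mapping every world to a single reflexive point • is a surjective bounded morphism; the reflexive point is not intransitive (R••∧R•• but R••).
Hence intransitivity is not modally definable.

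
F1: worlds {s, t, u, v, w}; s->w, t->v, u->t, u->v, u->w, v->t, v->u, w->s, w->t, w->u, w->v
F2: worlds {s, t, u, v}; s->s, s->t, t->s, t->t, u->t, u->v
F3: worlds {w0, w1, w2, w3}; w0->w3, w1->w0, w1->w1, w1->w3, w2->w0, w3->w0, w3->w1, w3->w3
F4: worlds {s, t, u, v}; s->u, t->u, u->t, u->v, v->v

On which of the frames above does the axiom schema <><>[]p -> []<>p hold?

F3

Frame correspondent (Sahlqvist): forall x forall y forall z ((x R^2 y & xRz) -> exists w (yRw & zRw)) — i.e. a generalized confluence (Geach) condition.
F1: fails — sR²s, sRw but no w* with sRw* and wRw*.
F2: fails — uR²s, uRv but no w with sRw and vRw.
F3: condition met.
F4: fails — sR²t, sRu but no w with tRw and uRw.
Valid on: F3.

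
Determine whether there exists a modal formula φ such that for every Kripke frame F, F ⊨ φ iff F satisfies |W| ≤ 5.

Any modally definable frame class is closed under disjoint unions.
Any modal formula valid on each of 6 disjoint one-world frames is valid on their disjoint union (validity is preserved under disjoint unions). Each one-world frame has |W|=1≤5, but the union has |W|=6.
So the class is not modally definable.

Not modally definable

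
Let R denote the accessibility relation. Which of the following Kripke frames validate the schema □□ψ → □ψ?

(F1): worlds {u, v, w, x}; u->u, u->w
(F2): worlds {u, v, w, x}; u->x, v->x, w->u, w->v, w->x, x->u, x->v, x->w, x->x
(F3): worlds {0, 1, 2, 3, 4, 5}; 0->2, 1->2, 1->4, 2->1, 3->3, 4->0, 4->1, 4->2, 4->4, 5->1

(F1), (F2)

The schema corresponds to density: ∀x ∀y (Rxy → ∃z (Rxz ∧ Rzy)).
(F1): holds.
(F2): holds.
(F3): fails — R02 but no z with R0z and Rz2.
Valid on: (F1), (F2).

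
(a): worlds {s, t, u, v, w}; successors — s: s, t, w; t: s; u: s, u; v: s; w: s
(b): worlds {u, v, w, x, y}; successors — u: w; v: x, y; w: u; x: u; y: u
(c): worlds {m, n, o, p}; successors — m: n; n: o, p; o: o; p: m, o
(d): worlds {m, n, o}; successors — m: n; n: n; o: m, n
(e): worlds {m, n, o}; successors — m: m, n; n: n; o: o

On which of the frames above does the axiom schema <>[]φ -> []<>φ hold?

(a), (b), (d), (e)

The schema corresponds to convergence: forall x forall y forall z (Rxy & Rxz -> exists w (Ryw & Rzw)).
(a): satisfies the condition.
(b): satisfies the condition.
(c): fails — Rpm and Rpo but m and o have no common successor.
(d): satisfies the condition.
(e): satisfies the condition.
Valid on: (a), (b), (d), (e).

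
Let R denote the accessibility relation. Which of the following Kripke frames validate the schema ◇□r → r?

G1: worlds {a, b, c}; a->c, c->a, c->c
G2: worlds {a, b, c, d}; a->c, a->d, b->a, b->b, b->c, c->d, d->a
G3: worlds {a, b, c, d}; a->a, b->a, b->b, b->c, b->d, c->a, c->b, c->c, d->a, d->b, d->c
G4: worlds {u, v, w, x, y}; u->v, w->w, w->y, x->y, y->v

G1

The schema corresponds to symmetry: ∀x ∀y (Rxy → Ryx).
G1: satisfies the condition.
G2: fails — Rbc but not Rcb.
G3: fails — Rdc but not Rcd.
G4: fails — Ruv but not Rvu.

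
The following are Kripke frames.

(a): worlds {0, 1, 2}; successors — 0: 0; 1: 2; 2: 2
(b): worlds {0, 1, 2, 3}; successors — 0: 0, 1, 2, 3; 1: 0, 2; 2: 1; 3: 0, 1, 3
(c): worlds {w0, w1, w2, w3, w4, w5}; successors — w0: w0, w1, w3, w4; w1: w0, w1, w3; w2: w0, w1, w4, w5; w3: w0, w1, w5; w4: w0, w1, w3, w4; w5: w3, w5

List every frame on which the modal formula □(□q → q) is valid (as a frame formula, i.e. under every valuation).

(a)

The schema corresponds to shift-reflexivity: ∀x ∀y (Rxy → Ryy).
(a): holds.
(b): fails — R02 but not R22.
(c): fails — Rw1w3 but not Rw3w3.
Valid on: (a).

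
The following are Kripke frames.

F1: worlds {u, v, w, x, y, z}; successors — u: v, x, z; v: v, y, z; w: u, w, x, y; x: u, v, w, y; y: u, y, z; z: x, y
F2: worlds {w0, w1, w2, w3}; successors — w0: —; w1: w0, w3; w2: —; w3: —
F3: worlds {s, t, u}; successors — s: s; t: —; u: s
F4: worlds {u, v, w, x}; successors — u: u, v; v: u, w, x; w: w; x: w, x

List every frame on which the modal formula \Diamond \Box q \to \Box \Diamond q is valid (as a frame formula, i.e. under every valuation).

This is the axiom for convergence; its first-order frame correspondent is \forall x \forall y \forall z (Rxy \wedge Rxz \to \exists w (Ryw \wedge Rzw)).
F1: ✓.
F2: fails — Rw1w0 and Rw1w0 but w0 and w0 have no common successor.
F3: ✓.
F4: fails — Rvw and Rvu but w and u have no common successor.

F1, F3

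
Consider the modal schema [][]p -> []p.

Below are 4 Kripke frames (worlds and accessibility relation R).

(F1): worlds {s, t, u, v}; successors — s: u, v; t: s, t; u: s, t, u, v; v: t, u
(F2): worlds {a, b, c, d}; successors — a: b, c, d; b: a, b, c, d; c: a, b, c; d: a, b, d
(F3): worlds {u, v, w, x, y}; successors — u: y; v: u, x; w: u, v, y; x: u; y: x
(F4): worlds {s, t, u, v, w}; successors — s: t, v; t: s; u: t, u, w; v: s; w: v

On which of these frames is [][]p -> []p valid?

(F1), (F2)

Frame correspondent (Sahlqvist): forall x forall y (Rxy -> exists z (Rxz & Rzy)) — i.e. density.
(F1): ✓.
(F2): ✓.
(F3): fails — Ryx but no z with Ryz and Rzx.
(F4): fails — Rts but no z with Rtz and Rzs.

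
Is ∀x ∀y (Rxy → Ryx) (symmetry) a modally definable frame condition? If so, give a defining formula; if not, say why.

Definable; r → □◇r defines it

This is a Sahlqvist condition; the B axiom r → □◇r defines it.
Suppose r→□◇r is valid. Take Rxy and set V(r)={x}. Then r at x, so □◇r at x, so ◇r at y, so some z with Ryz has r; z=x, i.e. Ryx.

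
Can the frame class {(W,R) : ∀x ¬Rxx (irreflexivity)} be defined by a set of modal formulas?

Modal frame validity is preserved under surjective bounded morphisms.
The 3-cycle (worlds a,b,c with a→b→c→a) is irreflexive, and the map sending every world to a single reflexive point • is a surjective bounded morphism (forth: every edge maps to (•,•); back: every world has a successor). So any modal formula valid on the 3-cycle is also valid on the reflexive point, which is not irreflexive.
Hence irreflexivity is not modally definable.

No — not modally definable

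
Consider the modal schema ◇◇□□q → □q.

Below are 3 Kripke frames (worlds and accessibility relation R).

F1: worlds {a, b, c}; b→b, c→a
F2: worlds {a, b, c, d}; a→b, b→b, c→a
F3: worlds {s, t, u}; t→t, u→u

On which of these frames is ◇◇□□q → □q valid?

Frame correspondent (Sahlqvist): ∀x ∀y ∀z ((xR²y ∧ xRz) → ∃w (yR²w ∧ z = w)) — i.e. a generalized confluence (Geach) condition.
F1: holds.
F2: fails — cR²b, cRa but no w with bR²w and a=w.
F3: holds.

F1, F3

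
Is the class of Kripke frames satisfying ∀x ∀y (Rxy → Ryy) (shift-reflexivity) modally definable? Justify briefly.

This is a Sahlqvist condition; the T□ axiom □(□p → p) defines it.

Yes — defined by □(□p → p)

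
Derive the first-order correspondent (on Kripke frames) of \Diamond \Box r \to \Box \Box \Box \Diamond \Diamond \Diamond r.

\forall x \forall y \forall z ((xRy \wedge x R^3 z) \to \exists w (yRw \wedge z R^3 w))

This is a Sahlqvist (Geach-type) schema ◇^1□^1r → □^3◇^3r.
Minimal-valuation argument: fix x; take any y with xR^1y and any z with xR^3z. Set V(r) to the set of worlds R-reachable from y in exactly 1 step. Then □^1r holds at y, so the antecedent holds at x; validity forces ◇^3r at z, giving a w with zR^3w and yR^1w.
First-order correspondent: \forall x \forall y \forall z ((xRy \wedge x R^3 z) \to \exists w (yRw \wedge z R^3 w)).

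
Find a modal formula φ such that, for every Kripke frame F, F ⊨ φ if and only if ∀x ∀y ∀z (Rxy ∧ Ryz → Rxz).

This is transitivity; the standard corresponding axiom is 4: □p → □□p.
Suppose □p→□□p is valid. Take Rxy, Ryz and set V(p)={w : Rxw}. Then □p at x, so □□p at x, so □p at y, so p at z, i.e. Rxz.

□p → □□p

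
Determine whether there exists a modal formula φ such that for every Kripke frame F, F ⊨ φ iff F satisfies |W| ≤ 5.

Not modally definable

If a class were modally definable it would be closed under disjoint unions (Goldblatt–Thomason).
Any modal formula valid on each of 6 disjoint one-world frames is valid on their disjoint union (validity is preserved under disjoint unions). Each one-world frame has |W|=1≤5, but the union has |W|=6.
So no modal formula (or set of formulas) defines exactly the |W|≤5 frames.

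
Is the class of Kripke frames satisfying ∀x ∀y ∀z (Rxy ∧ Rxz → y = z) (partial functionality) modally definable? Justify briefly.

Definable; ◇p → □p defines it

Yes: it is partial functionality, defined by the CD schema ◇p → □p.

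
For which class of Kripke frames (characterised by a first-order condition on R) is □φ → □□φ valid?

transitivity: ∀x ∀y ∀z (Rxy ∧ Ryz → Rxz)

This is the 4 axiom.
Its frame correspondent is transitivity — ∀x ∀y ∀z (Rxy ∧ Ryz → Rxz).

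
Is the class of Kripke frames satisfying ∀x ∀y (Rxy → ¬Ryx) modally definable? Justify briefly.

Not modally definable

Modal frame validity is preserved under surjective bounded morphisms.
The 3-cycle (worlds 0,1,2 with 0→1→2→0) is asymmetric. Mapping every world to a single reflexive point • is a surjective bounded morphism, and the reflexive point is not asymmetric (R•• but asymmetry requires ¬R••).
So the class is not modally definable.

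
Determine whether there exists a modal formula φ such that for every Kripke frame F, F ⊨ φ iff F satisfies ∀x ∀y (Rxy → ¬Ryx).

Modal frame validity is preserved under surjective bounded morphisms.
The 4-cycle (worlds a,b,c,d with a→b→c→d→a) is asymmetric. Mapping every world to a single reflexive point • is a surjective bounded morphism, and the reflexive point is not asymmetric (R•• but asymmetry requires ¬R••).
Hence asymmetry is not modally definable.

No — not modally definable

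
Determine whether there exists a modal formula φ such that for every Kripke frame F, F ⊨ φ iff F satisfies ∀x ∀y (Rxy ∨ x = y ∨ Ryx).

No — not modally definable

Any modally definable frame class is closed under disjoint unions.
Take 4 disjoint single-world reflexive frames: each is trivially connected, but their disjoint union has 4 worlds with no edge between distinct components, so it is not connected.
Hence connectedness of R is not modally definable.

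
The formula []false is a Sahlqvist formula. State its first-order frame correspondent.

□⊥ is valid iff no world has any successor (otherwise □⊥ fails at any world with one).
The converse is a direct semantic check.
Frame condition: forall x forall y ~Rxy.

Emptiness of R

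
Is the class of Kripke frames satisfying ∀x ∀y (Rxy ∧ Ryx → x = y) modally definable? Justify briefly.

If a class were modally definable it would be closed under surjective bounded morphisms (Goldblatt–Thomason).
The 4-cycle (worlds w0,w1,w2,w3 with w0→w1→w2→w3→w0) is antisymmetric. Sending even-indexed worlds to s and odd-indexed worlds to t is a surjective bounded morphism onto the two-world frame with s↔t, which is not antisymmetric.
So the class is not modally definable.

Not modally definable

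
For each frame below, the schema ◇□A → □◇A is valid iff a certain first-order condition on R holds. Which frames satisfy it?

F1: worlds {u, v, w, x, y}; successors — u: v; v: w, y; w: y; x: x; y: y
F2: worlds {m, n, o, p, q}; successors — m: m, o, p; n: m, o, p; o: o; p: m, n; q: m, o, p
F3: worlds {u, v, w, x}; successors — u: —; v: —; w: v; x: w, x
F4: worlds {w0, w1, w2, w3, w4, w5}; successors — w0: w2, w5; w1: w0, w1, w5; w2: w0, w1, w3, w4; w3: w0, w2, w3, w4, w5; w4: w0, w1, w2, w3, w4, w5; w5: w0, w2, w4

F1

This is the axiom for convergence; its first-order frame correspondent is ∀x ∀y ∀z (Rxy ∧ Rxz → ∃w (Ryw ∧ Rzw)).
F1: condition met.
F2: fails — Rmo and Rmp but o and p have no common successor.
F3: fails — Rwv and Rwv but v and v have no common successor.
F4: fails — Rw3w0 and Rw3w2 but w0 and w2 have no common successor.
Valid on: F1.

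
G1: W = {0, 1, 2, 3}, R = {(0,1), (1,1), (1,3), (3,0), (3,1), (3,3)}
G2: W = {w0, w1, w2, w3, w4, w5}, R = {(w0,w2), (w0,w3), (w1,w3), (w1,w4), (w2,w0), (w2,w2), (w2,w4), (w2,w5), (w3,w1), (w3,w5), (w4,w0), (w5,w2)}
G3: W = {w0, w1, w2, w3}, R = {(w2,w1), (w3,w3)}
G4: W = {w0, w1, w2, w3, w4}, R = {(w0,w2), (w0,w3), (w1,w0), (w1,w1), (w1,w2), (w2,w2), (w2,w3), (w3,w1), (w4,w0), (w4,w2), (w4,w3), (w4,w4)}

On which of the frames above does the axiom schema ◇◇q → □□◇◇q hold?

This is the axiom for a generalized confluence (Geach) condition; its first-order frame correspondent is ∀x ∀y ∀z ((xR²y ∧ xR²z) → ∃w (y = w ∧ zR²w)).
G1: fails — 1R²0, 1R²0 but no w with 0=w and 0R²w.
G2: fails — w0R²w0, w0R²w4 but no w with w0=w and w4R²w.
G3: satisfies the condition.
G4: fails — w0R²w3, w0R²w3 but no w with w3=w and w3R²w.

G3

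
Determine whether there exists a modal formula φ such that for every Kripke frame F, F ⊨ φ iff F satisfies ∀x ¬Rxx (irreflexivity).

Not definable by any modal formula

Any modally definable frame class is closed under surjective bounded morphisms.
The 3-cycle (worlds w0,w1,w2 with w0→w1→w2→w0) is irreflexive, and the map sending every world to a single reflexive point • is a surjective bounded morphism (forth: every edge maps to (•,•); back: every world has a successor). So any modal formula valid on the 3-cycle is also valid on the reflexive point, which is not irreflexive.
Hence irreflexivity is not modally definable.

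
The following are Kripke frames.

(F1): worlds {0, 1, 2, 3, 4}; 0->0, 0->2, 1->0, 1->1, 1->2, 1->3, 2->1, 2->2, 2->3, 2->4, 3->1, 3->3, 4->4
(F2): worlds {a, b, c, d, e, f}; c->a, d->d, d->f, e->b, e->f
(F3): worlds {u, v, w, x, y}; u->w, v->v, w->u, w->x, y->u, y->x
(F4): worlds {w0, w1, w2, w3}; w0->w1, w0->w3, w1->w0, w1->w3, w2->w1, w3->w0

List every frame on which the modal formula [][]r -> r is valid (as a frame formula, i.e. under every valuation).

(F1)

Frame correspondent (Sahlqvist): forall x exists w (x R^2 w & x = w) — i.e. a generalized confluence (Geach) condition.
(F1): ✓.
(F2): fails — at a but no w with aR²w and a=w.
(F3): fails — at x but no t with xR²t and x=t.
(F4): fails — at w2 but no w with w2R²w and w2=w.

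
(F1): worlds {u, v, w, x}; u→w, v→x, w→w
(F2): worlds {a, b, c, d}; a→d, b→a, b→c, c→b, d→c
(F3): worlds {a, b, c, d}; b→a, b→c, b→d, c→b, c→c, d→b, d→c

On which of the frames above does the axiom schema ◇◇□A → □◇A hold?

This is the axiom for a generalized confluence (Geach) condition; its first-order frame correspondent is ∀x ∀y ∀z ((xR²y ∧ xRz) → ∃w (yRw ∧ zRw)).
(F1): condition met.
(F2): fails — aR²c, aRd but no w with cRw and dRw.
(F3): fails — bR²b, bRa but no w with bRw and aRw.

(F1)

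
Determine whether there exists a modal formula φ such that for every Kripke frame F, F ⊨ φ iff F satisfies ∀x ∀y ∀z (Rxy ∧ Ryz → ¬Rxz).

Not modally definable

If a class were modally definable it would be closed under surjective bounded morphisms (Goldblatt–Thomason).
The 3-cycle (worlds a,b,c with a→b→c→a) is intransitive. Mapping every world to a single reflexive point • is a surjective bounded morphism; the reflexive point is not intransitive (R••∧R•• but R••).
Hence intransitivity is not modally definable.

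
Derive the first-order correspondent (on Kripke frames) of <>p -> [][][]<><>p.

forall x forall y forall z ((xRy & x R^3 z) -> exists w (y = w & z R^2 w))

This is a Sahlqvist (Geach-type) schema ◇^1□^0p → □^3◇^2p.
Minimal-valuation argument: fix x; take any y with xR^1y and any z with xR^3z. Set V(p) to the set of worlds R-reachable from y in exactly 0 steps. Then □^0p holds at y, so the antecedent holds at x; validity forces ◇^2p at z, giving a w with zR^2w and yR^0w.
First-order correspondent: forall x forall y forall z ((xRy & x R^3 z) -> exists w (y = w & z R^2 w)).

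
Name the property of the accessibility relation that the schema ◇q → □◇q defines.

the Euclidean property: ∀x ∀y ∀z (Rxy ∧ Rxz → Ryz)

Suppose ◇q→□◇q is valid. Take Rxy, Rxz and set V(q)={y}. Then ◇q at x, so □◇q at x, so ◇q at z, so some w with Rzw has q; w=y, i.e. Rzy. By symmetry of the argument, Ryz.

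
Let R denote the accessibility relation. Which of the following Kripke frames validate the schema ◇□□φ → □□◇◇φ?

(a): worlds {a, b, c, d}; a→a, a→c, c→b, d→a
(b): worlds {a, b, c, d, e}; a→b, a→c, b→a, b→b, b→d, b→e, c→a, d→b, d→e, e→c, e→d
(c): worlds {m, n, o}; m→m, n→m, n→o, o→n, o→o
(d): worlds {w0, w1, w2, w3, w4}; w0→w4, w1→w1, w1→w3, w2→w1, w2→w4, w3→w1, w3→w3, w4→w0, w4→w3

The schema corresponds to a generalized confluence (Geach) condition: ∀x ∀y ∀z ((xRy ∧ xR²z) → ∃w (yR²w ∧ zR²w)).
(a): fails — aRa, aR²b but no w with aR²w and bR²w.
(b): holds.
(c): holds.
(d): holds.
Valid on: (b), (c), (d).

(b), (c), (d)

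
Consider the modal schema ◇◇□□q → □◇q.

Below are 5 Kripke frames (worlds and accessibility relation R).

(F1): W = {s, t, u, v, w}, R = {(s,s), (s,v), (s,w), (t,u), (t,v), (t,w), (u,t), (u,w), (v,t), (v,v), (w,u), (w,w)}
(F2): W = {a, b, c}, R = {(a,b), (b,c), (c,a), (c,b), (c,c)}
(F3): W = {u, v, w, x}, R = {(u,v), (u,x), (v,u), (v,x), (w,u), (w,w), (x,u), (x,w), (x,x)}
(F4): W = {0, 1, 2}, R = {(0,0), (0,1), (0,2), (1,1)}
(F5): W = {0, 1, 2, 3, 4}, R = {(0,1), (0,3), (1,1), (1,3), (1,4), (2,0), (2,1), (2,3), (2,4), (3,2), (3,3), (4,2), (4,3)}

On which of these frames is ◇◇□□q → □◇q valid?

(F1), (F3), (F5)

Frame correspondent (Sahlqvist): ∀x ∀y ∀z ((xR²y ∧ xRz) → ∃w (yR²w ∧ zRw)) — i.e. a generalized confluence (Geach) condition.
(F1): ✓.
(F2): fails — cR²a, cRa but no w with aR²w and aRw.
(F3): ✓.
(F4): fails — 0R²0, 0R2 but no w with 0R²w and 2Rw.
(F5): ✓.
Valid on: (F1), (F3), (F5).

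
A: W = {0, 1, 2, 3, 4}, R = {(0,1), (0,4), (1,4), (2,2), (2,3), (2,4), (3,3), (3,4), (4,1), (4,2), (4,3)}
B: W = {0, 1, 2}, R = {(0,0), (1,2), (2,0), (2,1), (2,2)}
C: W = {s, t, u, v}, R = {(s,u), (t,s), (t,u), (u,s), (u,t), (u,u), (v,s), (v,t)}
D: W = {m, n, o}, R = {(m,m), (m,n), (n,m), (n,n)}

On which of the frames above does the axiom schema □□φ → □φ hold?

B, D

Frame correspondent (Sahlqvist): ∀x ∀y (Rxy → ∃z (Rxz ∧ Rzy)) — i.e. density.
A: fails — R14 but no z with R1z and Rz4.
B: condition met.
C: fails — Rvt but no z with Rvz and Rzt.
D: condition met.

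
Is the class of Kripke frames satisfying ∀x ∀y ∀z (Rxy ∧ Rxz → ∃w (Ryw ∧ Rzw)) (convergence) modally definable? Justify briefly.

Definable; ◇□p → □◇p defines it

This is a Sahlqvist condition; the .2 axiom ◇□p → □◇p defines it.
Suppose ◇□p→□◇p is valid. Take Rxy, Rxz and set V(p)={w : Ryw}. Then □p at y so ◇□p at x, so □◇p at x, so ◇p at z, giving w with Rzw and Ryw.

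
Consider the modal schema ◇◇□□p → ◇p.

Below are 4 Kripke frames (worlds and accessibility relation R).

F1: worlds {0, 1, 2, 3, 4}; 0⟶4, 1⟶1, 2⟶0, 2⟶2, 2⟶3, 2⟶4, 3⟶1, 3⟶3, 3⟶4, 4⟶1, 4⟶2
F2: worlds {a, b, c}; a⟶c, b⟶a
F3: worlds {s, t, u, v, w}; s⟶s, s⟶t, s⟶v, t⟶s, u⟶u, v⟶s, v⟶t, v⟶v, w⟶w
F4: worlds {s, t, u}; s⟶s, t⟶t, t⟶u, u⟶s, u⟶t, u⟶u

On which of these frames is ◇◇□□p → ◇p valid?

F3

This is the axiom for a generalized confluence (Geach) condition; its first-order frame correspondent is ∀x ∀y (xR²y → ∃w (yR²w ∧ xRw)).
F1: fails — 0R²1 but no w with 1R²w and 0Rw.
F2: fails — bR²c but no w with cR²w and bRw.
F3: holds.
F4: fails — tR²s but no w with sR²w and tRw.
Valid on: F3.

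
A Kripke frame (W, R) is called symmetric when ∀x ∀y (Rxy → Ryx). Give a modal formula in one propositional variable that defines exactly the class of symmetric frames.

This is symmetry; the standard corresponding axiom is B: r → □◇r.
Suppose r→□◇r is valid. Take Rxy and set V(r)={x}. Then r at x, so □◇r at x, so ◇r at y, so some z with Ryz has r; z=x, i.e. Ryx.

r → □◇r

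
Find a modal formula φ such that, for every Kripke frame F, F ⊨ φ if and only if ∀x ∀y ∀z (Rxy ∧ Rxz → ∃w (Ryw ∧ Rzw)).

The condition is convergence. The .2 schema ◇□ψ → □◇ψ defines it.
Suppose ◇□ψ→□◇ψ is valid. Take Rxy, Rxz and set V(ψ)={w : Ryw}. Then □ψ at y so ◇□ψ at x, so □◇ψ at x, so ◇ψ at z, giving w with Rzw and Ryw.

◇□ψ → □◇ψ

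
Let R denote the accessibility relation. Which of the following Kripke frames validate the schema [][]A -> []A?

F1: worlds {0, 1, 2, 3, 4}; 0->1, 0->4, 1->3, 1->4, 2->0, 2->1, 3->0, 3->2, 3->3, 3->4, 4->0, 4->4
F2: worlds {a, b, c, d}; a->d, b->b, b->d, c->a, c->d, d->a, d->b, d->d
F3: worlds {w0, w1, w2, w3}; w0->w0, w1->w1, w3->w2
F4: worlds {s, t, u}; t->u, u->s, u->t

This is the axiom for density; its first-order frame correspondent is forall x forall y (Rxy -> exists z (Rxz & Rzy)).
F1: fails — R01 but no z with R0z and Rz1.
F2: holds.
F3: fails — Rw3w2 but no z with Rw3z and Rzw2.
F4: fails — Rus but no z with Ruz and Rzs.
Valid on: F2.

F2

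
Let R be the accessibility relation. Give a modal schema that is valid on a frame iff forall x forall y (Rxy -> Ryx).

A defining formula is r → □◇r (the B axiom).
Suppose r→□◇r is valid. Take Rxy and set V(r)={x}. Then r at x, so □◇r at x, so ◇r at y, so some z with Ryz has r; z=x, i.e. Ryx.

r → □◇r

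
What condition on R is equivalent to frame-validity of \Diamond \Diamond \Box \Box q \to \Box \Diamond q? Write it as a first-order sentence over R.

\forall x \forall y \forall z ((x R^2 y \wedge xRz) \to \exists w (y R^2 w \wedge zRw))

This is a Sahlqvist (Geach-type) schema ◇^2□^2q → □^1◇^1q.
Minimal-valuation argument: fix x; take any y with xR^2y and any z with xR^1z. Set V(q) to the set of worlds R-reachable from y in exactly 2 steps. Then □^2q holds at y, so the antecedent holds at x; validity forces ◇^1q at z, giving a w with zR^1w and yR^2w.
First-order correspondent: \forall x \forall y \forall z ((x R^2 y \wedge xRz) \to \exists w (y R^2 w \wedge zRw)).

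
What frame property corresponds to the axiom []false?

emptiness of R

This is the Ver axiom.
Its frame correspondent is emptiness of R — forall x forall y ~Rxy.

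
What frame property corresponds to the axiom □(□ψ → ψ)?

Suppose □(□ψ→ψ) is valid. Take Rxy and set V(ψ)={w : Ryw}. Then at y, □ψ holds; since □(□ψ→ψ) at x, □ψ→ψ at y, so ψ at y, i.e. Ryy.
Conversely, on a frame with shift-reflexivity the schema holds at every world under every valuation.
So the correspondent is shift-reflexivity.

shift-reflexivity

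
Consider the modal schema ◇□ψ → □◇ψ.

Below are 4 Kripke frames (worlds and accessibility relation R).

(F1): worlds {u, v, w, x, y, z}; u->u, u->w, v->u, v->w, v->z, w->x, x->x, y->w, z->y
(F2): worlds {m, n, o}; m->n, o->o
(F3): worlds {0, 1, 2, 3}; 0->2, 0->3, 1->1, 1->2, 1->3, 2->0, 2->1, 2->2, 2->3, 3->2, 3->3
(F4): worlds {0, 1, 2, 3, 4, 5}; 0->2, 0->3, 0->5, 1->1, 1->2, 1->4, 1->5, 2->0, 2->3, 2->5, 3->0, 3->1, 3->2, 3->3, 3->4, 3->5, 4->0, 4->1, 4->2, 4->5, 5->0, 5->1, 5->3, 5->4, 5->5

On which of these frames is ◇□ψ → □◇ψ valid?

(F3), (F4)

Frame correspondent (Sahlqvist): ∀x ∀y ∀z (Rxy ∧ Rxz → ∃w (Ryw ∧ Rzw)) — i.e. convergence.
(F1): fails — Ruw and Ruu but w and u have no common successor.
(F2): fails — Rmn and Rmn but n and n have no common successor.
(F3): ✓.
(F4): ✓.
Valid on: (F3), (F4).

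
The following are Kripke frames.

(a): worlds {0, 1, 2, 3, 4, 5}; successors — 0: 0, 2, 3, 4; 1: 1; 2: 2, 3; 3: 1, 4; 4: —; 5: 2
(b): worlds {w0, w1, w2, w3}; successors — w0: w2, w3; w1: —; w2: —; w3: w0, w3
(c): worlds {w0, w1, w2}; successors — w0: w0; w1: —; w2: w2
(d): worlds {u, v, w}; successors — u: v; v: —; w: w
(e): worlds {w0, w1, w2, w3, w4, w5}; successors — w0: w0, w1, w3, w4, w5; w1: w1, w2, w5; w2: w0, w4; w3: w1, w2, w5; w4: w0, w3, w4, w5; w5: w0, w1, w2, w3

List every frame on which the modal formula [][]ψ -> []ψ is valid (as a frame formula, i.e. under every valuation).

The schema corresponds to density: forall x forall y (Rxy -> exists z (Rxz & Rzy)).
(a): fails — R34 but no z with R3z and Rz4.
(b): fails — Rw0w2 but no z with Rw0z and Rzw2.
(c): condition met.
(d): fails — Ruv but no z with Ruz and Rzv.
(e): condition met.

(c), (e)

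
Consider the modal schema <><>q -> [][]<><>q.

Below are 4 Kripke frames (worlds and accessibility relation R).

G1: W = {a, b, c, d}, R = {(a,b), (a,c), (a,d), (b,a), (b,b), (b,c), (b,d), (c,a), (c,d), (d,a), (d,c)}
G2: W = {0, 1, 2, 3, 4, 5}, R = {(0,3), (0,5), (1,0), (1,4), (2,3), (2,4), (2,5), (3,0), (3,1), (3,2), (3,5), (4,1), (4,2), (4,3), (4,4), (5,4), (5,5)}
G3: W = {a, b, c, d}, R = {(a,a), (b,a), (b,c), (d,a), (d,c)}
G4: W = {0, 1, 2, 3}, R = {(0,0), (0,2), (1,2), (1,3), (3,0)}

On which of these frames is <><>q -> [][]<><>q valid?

G1, G3

This is the axiom for a generalized confluence (Geach) condition; its first-order frame correspondent is forall x forall y forall z ((x R^2 y & x R^2 z) -> exists w (y = w & z R^2 w)).
G1: satisfies the condition.
G2: fails — 0R²0, 0R²1 but no w with 0=w and 1R²w.
G3: satisfies the condition.
G4: fails — 0R²0, 0R²2 but no w with 0=w and 2R²w.
Valid on: G1, G3.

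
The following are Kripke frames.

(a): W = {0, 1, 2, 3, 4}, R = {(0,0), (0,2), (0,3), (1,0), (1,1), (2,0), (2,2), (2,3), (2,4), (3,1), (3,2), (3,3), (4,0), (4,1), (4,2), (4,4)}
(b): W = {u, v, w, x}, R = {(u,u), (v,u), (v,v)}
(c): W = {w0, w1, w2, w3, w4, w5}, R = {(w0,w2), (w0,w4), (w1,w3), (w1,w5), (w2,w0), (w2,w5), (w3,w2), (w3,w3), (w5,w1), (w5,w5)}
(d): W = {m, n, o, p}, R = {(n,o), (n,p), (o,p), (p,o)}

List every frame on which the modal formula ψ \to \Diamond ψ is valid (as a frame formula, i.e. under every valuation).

(a)

The schema corresponds to reflexivity: \forall x Rxx.
(a): ✓.
(b): fails — world w does not see itself.
(c): fails — world w0 does not see itself.
(d): fails — world m does not see itself.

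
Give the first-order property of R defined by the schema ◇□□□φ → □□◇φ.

∀x ∀y ∀z ((xRy ∧ xR²z) → ∃w (yR³w ∧ zRw))

This is a Sahlqvist (Geach-type) schema ◇^1□^3φ → □^2◇^1φ.
Minimal-valuation argument: fix x; take any y with xR^1y and any z with xR^2z. Set V(φ) to the set of worlds R-reachable from y in exactly 3 steps. Then □^3φ holds at y, so the antecedent holds at x; validity forces ◇^1φ at z, giving a w with zR^1w and yR^3w.
First-order correspondent: ∀x ∀y ∀z ((xRy ∧ xR²z) → ∃w (yR³w ∧ zRw)).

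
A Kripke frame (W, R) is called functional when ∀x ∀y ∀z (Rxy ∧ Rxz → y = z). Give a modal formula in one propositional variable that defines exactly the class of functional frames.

◇ψ → □ψ

The condition is partial functionality. The CD schema ◇ψ → □ψ defines it.
Suppose ◇ψ→□ψ is valid. Take Rxy, Rxz and set V(ψ)={y}. Then ◇ψ at x, so □ψ at x, so ψ at z, i.e. z=y.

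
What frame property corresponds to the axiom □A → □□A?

transitivity: ∀x ∀y ∀z (Rxy ∧ Ryz → Rxz)

Suppose □A→□□A is valid. Take Rxy, Ryz and set V(A)={w : Rxw}. Then □A at x, so □□A at x, so □A at y, so A at z, i.e. Rxz.
Conversely, on a frame with transitivity the schema holds at every world under every valuation.
Frame condition: ∀x ∀y ∀z (Rxy ∧ Ryz → Rxz).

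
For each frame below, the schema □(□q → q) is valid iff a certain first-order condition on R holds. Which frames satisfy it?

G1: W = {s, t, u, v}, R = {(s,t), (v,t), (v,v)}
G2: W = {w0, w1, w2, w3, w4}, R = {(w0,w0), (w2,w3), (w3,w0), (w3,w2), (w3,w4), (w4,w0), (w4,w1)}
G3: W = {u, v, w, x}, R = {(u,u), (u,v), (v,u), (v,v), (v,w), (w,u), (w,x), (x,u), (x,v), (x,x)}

This is the axiom for shift-reflexivity; its first-order frame correspondent is ∀x ∀y (Rxy → Ryy).
G1: fails — Rvt but not Rtt.
G2: fails — Rw3w2 but not Rw2w2.
G3: fails — Rvw but not Rww.
Valid on no frame.

none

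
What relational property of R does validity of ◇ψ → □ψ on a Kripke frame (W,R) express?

Suppose ◇ψ→□ψ is valid. Take Rxy, Rxz and set V(ψ)={y}. Then ◇ψ at x, so □ψ at x, so ψ at z, i.e. z=y.
Conversely, on a frame with partial functionality the schema holds at every world under every valuation.
So the correspondent is partial functionality.

partial functionality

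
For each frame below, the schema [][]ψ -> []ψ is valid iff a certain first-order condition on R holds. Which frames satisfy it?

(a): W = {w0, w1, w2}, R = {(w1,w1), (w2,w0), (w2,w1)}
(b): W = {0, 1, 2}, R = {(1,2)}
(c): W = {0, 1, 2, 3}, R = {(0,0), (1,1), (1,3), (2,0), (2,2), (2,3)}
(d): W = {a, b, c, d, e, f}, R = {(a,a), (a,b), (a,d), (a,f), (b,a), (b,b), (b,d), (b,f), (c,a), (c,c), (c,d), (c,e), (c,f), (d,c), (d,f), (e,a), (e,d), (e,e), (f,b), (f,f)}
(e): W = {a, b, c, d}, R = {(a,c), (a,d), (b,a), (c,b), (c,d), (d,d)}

This is the axiom for density; its first-order frame correspondent is forall x forall y (Rxy -> exists z (Rxz & Rzy)).
(a): fails — Rw2w0 but no z with Rw2z and Rzw0.
(b): fails — R12 but no z with R1z and Rz2.
(c): ✓.
(d): ✓.
(e): fails — Rba but no z with Rbz and Rza.

(c), (d)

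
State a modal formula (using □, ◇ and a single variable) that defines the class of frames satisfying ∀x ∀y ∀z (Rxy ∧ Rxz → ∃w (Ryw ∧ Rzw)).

◇□p → □◇p

The condition is convergence. The .2 schema ◇□p → □◇p defines it.
Suppose ◇□p→□◇p is valid. Take Rxy, Rxz and set V(p)={w : Ryw}. Then □p at y so ◇□p at x, so □◇p at x, so ◇p at z, giving w with Rzw and Ryw.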